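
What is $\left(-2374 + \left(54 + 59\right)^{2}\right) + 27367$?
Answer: $37762$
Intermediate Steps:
$\left(-2374 + \left(54 + 59\right)^{2}\right) + 27367 = \left(-2374 + 113^{2}\right) + 27367 = \left(-2374 + 12769\right) + 27367 = 10395 + 27367 = 37762$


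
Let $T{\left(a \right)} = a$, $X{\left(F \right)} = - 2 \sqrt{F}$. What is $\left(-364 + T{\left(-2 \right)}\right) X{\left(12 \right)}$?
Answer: $1464 \sqrt{3} \approx 2535.7$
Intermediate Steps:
$\left(-364 + T{\left(-2 \right)}\right) X{\left(12 \right)} = \left(-364 - 2\right) \left(- 2 \sqrt{12}\right) = - 366 \left(- 2 \cdot 2 \sqrt{3}\right) = - 366 \left(- 4 \sqrt{3}\right) = 1464 \sqrt{3}$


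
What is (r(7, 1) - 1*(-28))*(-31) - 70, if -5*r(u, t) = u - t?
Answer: -4504/5 ≈ -900.80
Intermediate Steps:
r(u, t) = -u/5 + t/5 (r(u, t) = -(u - t)/5 = -u/5 + t/5)
(r(7, 1) - 1*(-28))*(-31) - 70 = ((-1/5*7 + (1/5)*1) - 1*(-28))*(-31) - 70 = ((-7/5 + 1/5) + 28)*(-31) - 70 = (-6/5 + 28)*(-31) - 70 = (134/5)*(-31) - 70 = -4154/5 - 70 = -4504/5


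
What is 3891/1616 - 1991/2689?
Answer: 7245443/4345424 ≈ 1.6674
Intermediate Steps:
3891/1616 - 1991/2689 = 7245443/4345424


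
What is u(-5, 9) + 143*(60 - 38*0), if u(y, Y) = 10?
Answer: 8590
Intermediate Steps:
u(-5, 9) + 143*(60 - 38*0) = 10 + 143*(60 - 38*0) = 10 + 143*(60 - 1*0) = 10 + 143*(60 + 0) = 10 + 143*60 = 10 + 8580 = 8590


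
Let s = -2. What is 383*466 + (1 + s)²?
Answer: 178479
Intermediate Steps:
383*466 + (1 + s)² = 383*466 + (1 - 2)² = 178478 + (-1)² = 178478 + 1 = 178479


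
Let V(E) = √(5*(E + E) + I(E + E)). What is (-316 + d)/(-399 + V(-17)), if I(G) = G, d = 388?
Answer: -9576/53135 - 48*I*√51/53135 ≈ -0.18022 - 0.0064513*I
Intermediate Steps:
V(E) = 2*√3*√E (V(E) = √(5*(E + E) + (E + E)) = √(5*(2*E) + 2*E) = √(10*E + 2*E) = √(12*E) = 2*√3*√E)
(-316 + d)/(-399 + V(-17)) = (-316 + 388)/(-399 + 2*√3*√(-17)) = 72/(-399 + 2*√3*(I*√17)) = 72/(-399 + 2*I*√51)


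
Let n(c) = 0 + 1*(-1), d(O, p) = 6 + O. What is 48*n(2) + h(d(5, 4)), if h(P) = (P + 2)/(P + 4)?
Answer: -707/15 ≈ -47.133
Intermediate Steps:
h(P) = (2 + P)/(4 + P)
n(c) = -1 (n(c) = 0 - 1 = -1)
48*n(2) + h(d(5, 4)) = 48*(-1) + (2 + (6 + 5))/(4 + (6 + 5)) = -48 + (2 + 11)/(4 + 11) = -48 + 13/15 = -707/15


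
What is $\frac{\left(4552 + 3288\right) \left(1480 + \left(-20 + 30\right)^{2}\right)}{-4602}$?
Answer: $- \frac{6193600}{2301} \approx -2691.7$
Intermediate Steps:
$\frac{\left(4552 + 3288\right) \left(1480 + \left(-20 + 30\right)^{2}\right)}{-4602} = 7840 \left(1480 + 10^{2}\right) \left(- \frac{1}{4602}\right) = 7840 \left(1480 + 100\right) \left(- \frac{1}{4602}\right) = 7840 \cdot 1580 \left(- \frac{1}{4602}\right) = 12387200 \left(- \frac{1}{4602}\right) = - \frac{6193600}{2301}$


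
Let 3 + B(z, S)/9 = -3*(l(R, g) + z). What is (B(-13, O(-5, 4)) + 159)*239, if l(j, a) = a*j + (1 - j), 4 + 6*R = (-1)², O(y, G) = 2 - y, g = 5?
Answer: 121890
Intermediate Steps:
R = -½ (R = -⅔ + (⅙)*(-1)² = -⅔ + (⅙)*1 = -⅔ + ⅙ = -½ ≈ -0.50000)
l(j, a) = 1 - j + a*j
B(z, S) = -27*z (B(z, S) = -27 + 9*(-3*((1 - 1*(-½) + 5*(-½)) + z)) = -27 + 9*(-3*((1 + ½ - 5/2) + z)) = -27 + 9*(-3*(-1 + z)) = -27 + 9*(3 - 3*z) = -27 + (27 - 27*z) = -27*z)
(B(-13, O(-5, 4)) + 159)*239 = (-27*(-13) + 159)*239 = (351 + 159)*239 = 510*239 = 121890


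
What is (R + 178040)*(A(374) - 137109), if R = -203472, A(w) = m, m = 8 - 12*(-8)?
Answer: 3484311160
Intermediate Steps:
m = 104 (m = 8 + 96 = 104)
A(w) = 104
(R + 178040)*(A(374) - 137109) = (-203472 + 178040)*(104 - 137109) = -25432*(-137005) = 3484311160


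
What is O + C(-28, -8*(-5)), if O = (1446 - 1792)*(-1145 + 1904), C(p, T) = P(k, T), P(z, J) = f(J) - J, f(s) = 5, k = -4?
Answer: -262649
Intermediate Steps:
P(z, J) = 5 - J
C(p, T) = 5 - T
O = -262614 (O = -346*759 = -262614)
O + C(-28, -8*(-5)) = -262614 + (5 - (-8)*(-5)) = -262614 + (5 - 1*40) = -262614 + (5 - 40) = -262614 - 35 = -262649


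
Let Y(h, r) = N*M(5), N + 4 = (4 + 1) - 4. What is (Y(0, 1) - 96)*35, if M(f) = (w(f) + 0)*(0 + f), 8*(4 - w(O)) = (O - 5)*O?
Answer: -5460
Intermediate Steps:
w(O) = 4 - O*(-5 + O)/8 (w(O) = 4 - (O - 5)*O/8 = 4 - (-5 + O)*O/8 = 4 - O*(-5 + O)/8)
N = -3 (N = -4 + ((4 + 1) - 4) = -4 + (5 - 4) = -4 + 1 = -3)
M(f) = f*(4 - f²/8 + 5*f/8) (M(f) = ((4 - f²/8 + 5*f/8) + 0)*(0 + f) = (4 - f²/8 + 5*f/8)*f = f*(4 - f²/8 + 5*f/8))
Y(h, r) = -60 (Y(h, r) = -3*5*(32 - 1*5² + 5*5)/8 = -3*5*(32 - 1*25 + 25)/8 = -3*5*(32 - 25 + 25)/8 = -3*5*32/8 = -3*20 = -60)
(Y(0, 1) - 96)*35 = (-60 - 96)*35 = -156*35 = -5460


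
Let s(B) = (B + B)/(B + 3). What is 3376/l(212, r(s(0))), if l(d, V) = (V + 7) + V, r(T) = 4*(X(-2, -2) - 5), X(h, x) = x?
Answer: -3376/49 ≈ -68.898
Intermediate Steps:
s(B) = 2*B/(3 + B) (s(B) = (2*B)/(3 + B) = 2*B/(3 + B))
r(T) = -28 (r(T) = 4*(-2 - 5) = 4*(-7) = -28)
l(d, V) = 7 + 2*V (l(d, V) = (7 + V) + V = 7 + 2*V)
3376/l(212, r(s(0))) = 3376/(7 + 2*(-28)) = 3376/(7 - 56) = 3376/(-49) = 3376*(-1/49) = -3376/49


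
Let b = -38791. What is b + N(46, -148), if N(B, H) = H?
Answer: -38939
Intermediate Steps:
b + N(46, -148) = -38791 - 148 = -38939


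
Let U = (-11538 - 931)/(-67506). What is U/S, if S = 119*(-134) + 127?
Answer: -12469/1067877414 ≈ -1.1676e-5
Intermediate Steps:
S = -15819 (S = -15946 + 127 = -15819)
U = 12469/67506 (U = -12469*(-1/67506) = 12469/67506 ≈ 0.18471)
U/S = (12469/67506)/(-15819) = (12469/67506)*(-1/15819) = -12469/1067877414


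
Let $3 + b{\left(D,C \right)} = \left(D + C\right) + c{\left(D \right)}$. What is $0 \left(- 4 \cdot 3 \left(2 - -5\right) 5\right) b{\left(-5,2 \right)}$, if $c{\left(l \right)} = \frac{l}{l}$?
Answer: $0$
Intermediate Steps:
$c{\left(l \right)} = 1$
$b{\left(D,C \right)} = -2 + C + D$ ($b{\left(D,C \right)} = -3 + \left(\left(D + C\right) + 1\right) = -3 + \left(\left(C + D\right) + 1\right) = -3 + \left(1 + C + D\right) = -2 + C + D$)
$0 \left(- 4 \cdot 3 \left(2 - -5\right) 5\right) b{\left(-5,2 \right)} = 0 \left(- 4 \cdot 3 \left(2 - -5\right) 5\right) \left(-2 + 2 - 5\right) = 0 \left(- 4 \cdot 3 \left(2 + 5\right) 5\right) \left(-5\right) = 0 \left(- 4 \cdot 3 \cdot 7 \cdot 5\right) \left(-5\right) = 0 \left(- 4 \cdot 21 \cdot 5\right) \left(-5\right) = 0 \left(\left(-4\right) 105\right) \left(-5\right) = 0 \left(-420\right) \left(-5\right) = 0 \left(-5\right) = 0$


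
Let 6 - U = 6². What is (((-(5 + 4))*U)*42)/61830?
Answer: 42/229 ≈ 0.18341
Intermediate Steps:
U = -30 (U = 6 - 1*6² = 6 - 1*36 = 6 - 36 = -30)
(((-(5 + 4))*U)*42)/61830 = ((-(5 + 4)*(-30))*42)/61830 = ((-1*9*(-30))*42)*(1/61830) = (-9*(-30)*42)*(1/61830) = (270*42)*(1/61830) = 11340*(1/61830) = 42/229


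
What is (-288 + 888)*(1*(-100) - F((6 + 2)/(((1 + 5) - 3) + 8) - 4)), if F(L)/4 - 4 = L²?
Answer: -11532000/121 ≈ -95306.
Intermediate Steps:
F(L) = 16 + 4*L²
(-288 + 888)*(1*(-100) - F((6 + 2)/(((1 + 5) - 3) + 8) - 4)) = (-288 + 888)*(1*(-100) - (16 + 4*((6 + 2)/(((1 + 5) - 3) + 8) - 4)²)) = 600*(-100 - (16 + 4*(8/((6 - 3) + 8) - 4)²)) = 600*(-100 - (16 + 4*(8/(3 + 8) - 4)²)) = 600*(-100 - (16 + 4*(8/11 - 4)²)) = 600*(-100 - (16 + 4*(-36/11)²)) = 600*(-100 - (16 + 4*(1296/121))) = 600*(-100 - (16 + 5184/121)) = 600*(-100 - 1*7120/121) = 600*(-100 - 7120/121) = 600*(-19220/121) = -11532000/121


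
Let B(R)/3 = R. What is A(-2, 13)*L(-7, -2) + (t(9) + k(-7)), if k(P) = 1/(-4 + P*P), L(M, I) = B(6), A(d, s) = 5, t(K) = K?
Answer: 4456/45 ≈ 99.022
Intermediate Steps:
B(R) = 3*R
L(M, I) = 18 (L(M, I) = 3*6 = 18)
k(P) = 1/(-4 + P²)
A(-2, 13)*L(-7, -2) + (t(9) + k(-7)) = 5*18 + (9 + 1/(-4 + (-7)²)) = 90 + (9 + 1/(-4 + 49)) = 90 + (9 + 1/45) = 90 + 406/45 = 4456/45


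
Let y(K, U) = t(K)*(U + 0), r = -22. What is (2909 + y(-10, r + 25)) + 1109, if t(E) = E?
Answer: 3988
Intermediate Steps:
y(K, U) = K*U (y(K, U) = K*(U + 0) = K*U)
(2909 + y(-10, r + 25)) + 1109 = (2909 - 10*(-22 + 25)) + 1109 = (2909 - 10*3) + 1109 = (2909 - 30) + 1109 = 2879 + 1109 = 3988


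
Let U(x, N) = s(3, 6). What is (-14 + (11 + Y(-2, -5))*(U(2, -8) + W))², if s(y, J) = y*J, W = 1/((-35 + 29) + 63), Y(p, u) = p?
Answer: 7924225/361 ≈ 21951.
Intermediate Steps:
W = 1/57 (W = 1/(-6 + 63) = 1/57 ≈ 0.017544)
s(y, J) = J*y
U(x, N) = 18 (U(x, N) = 6*3 = 18)
(-14 + (11 + Y(-2, -5))*(U(2, -8) + W))² = (-14 + (11 - 2)*(18 + 1/57))² = (-14 + 9*(1027/57))² = (-14 + 3081/19)² = (2815/19)² = 7924225/361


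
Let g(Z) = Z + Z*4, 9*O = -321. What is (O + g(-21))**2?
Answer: 178084/9 ≈ 19787.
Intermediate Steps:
O = -107/3 (O = (1/9)*(-321) = -107/3 ≈ -35.667)
g(Z) = 5*Z (g(Z) = Z + 4*Z = 5*Z)
(O + g(-21))**2 = (-107/3 + 5*(-21))**2 = (-107/3 - 105)**2 = (-422/3)**2 = 178084/9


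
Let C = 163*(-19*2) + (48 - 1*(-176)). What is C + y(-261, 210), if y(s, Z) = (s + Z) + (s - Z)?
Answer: -6492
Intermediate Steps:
y(s, Z) = 2*s (y(s, Z) = (Z + s) + (s - Z) = 2*s)
C = -5970 (C = 163*(-38) + (48 + 176) = -6194 + 224 = -5970)
C + y(-261, 210) = -5970 + 2*(-261) = -5970 - 522 = -6492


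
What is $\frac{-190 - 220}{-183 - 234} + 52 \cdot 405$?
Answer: $\frac{8782430}{417} \approx 21061.0$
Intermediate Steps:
$\frac{-190 - 220}{-183 - 234} + 52 \cdot 405 = - \frac{410}{-417} + 21060 = \left(-410\right) \left(- \frac{1}{417}\right) + 21060 = \frac{410}{417} + 21060 = \frac{8782430}{417}$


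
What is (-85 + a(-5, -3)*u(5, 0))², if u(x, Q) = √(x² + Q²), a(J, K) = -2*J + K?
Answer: 2500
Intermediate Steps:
a(J, K) = K - 2*J
u(x, Q) = √(Q² + x²)
(-85 + a(-5, -3)*u(5, 0))² = (-85 + (-3 - 2*(-5))*√(0² + 5²))² = (-85 + (-3 + 10)*√(0 + 25))² = (-85 + 7*√25)² = (-85 + 7*5)² = (-85 + 35)² = (-50)² = 2500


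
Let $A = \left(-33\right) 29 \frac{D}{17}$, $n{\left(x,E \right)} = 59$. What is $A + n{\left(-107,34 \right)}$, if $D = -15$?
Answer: $\frac{15358}{17} \approx 903.41$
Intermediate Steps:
$A = \frac{14355}{17}$ ($A = \left(-33\right) 29 \left(- \frac{15}{17}\right) = - 957 \left(\left(-15\right) \frac{1}{17}\right) = \left(-957\right) \left(- \frac{15}{17}\right) = \frac{14355}{17} \approx 844.41$)
$A + n{\left(-107,34 \right)} = \frac{14355}{17} + 59 = \frac{15358}{17}$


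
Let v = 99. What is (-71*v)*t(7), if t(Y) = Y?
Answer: -49203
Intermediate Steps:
(-71*v)*t(7) = -71*99*7 = -7029*7 = -49203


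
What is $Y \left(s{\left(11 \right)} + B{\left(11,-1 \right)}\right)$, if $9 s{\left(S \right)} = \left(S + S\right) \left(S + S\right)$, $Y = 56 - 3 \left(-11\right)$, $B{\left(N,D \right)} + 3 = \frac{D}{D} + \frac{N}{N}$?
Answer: $\frac{42275}{9} \approx 4697.2$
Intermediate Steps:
$B{\left(N,D \right)} = -1$ ($B{\left(N,D \right)} = -3 + \left(\frac{D}{D} + \frac{N}{N}\right) = -3 + \left(1 + 1\right) = -3 + 2 = -1$)
$Y = 89$ ($Y = 56 - -33 = 56 + 33 = 89$)
$s{\left(S \right)} = \frac{4 S^{2}}{9}$ ($s{\left(S \right)} = \frac{\left(S + S\right) \left(S + S\right)}{9} = \frac{2 S 2 S}{9} = \frac{4 S^{2}}{9}$)
$Y \left(s{\left(11 \right)} + B{\left(11,-1 \right)}\right) = 89 \left(\frac{4 \cdot 11^{2}}{9} - 1\right) = 89 \left(\frac{4}{9} \cdot 121 - 1\right) = 89 \left(\frac{484}{9} - 1\right) = 89 \cdot \frac{475}{9} = \frac{42275}{9}$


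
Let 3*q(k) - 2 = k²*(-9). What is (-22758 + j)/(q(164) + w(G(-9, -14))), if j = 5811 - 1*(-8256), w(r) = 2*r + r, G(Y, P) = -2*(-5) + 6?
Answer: 26073/241918 ≈ 0.10778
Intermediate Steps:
G(Y, P) = 16 (G(Y, P) = 10 + 6 = 16)
w(r) = 3*r
q(k) = ⅔ - 3*k² (q(k) = ⅔ + (k²*(-9))/3 = ⅔ + (-9*k²)/3 = ⅔ - 3*k²)
j = 14067 (j = 5811 + 8256 = 14067)
(-22758 + j)/(q(164) + w(G(-9, -14))) = (-22758 + 14067)/((⅔ - 3*164²) + 3*16) = -8691/((⅔ - 3*26896) + 48) = -8691/((⅔ - 80688) + 48) = -8691/(-242062/3 + 48) = -8691/(-241918/3) = -8691*(-3/241918) = 26073/241918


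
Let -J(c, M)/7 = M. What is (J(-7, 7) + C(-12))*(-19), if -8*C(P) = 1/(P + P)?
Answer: 178733/192 ≈ 930.90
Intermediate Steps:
C(P) = -1/(16*P) (C(P) = -1/(8*(P + P)) = -1/(2*P)/8 = -1/(16*P))
J(c, M) = -7*M
(J(-7, 7) + C(-12))*(-19) = (-7*7 - 1/16/(-12))*(-19) = (-49 - 1/16*(-1/12))*(-19) = (-49 + 1/192)*(-19) = -9407/192*(-19) = 178733/192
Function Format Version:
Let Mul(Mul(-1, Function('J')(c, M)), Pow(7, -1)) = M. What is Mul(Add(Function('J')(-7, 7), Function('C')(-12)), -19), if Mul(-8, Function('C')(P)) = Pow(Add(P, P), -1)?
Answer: Rational(178733, 192) ≈ 930.90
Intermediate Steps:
Function('C')(P) = Mul(Rational(-1, 16), Pow(P, -1)) (Function('C')(P) = Mul(Rational(-1, 8), Pow(Add(P, P), -1)) = Mul(Rational(-1, 8), Pow(Mul(2, P), -1)) = Mul(Rational(-1, 8), Mul(Rational(1, 2), Pow(P, -1))) = Mul(Rational(-1, 16), Pow(P, -1)))
Function('J')(c, M) = Mul(-7, M)
Mul(Add(Function('J')(-7, 7), Function('C')(-12)), -19) = Mul(Add(Mul(-7, 7), Mul(Rational(-1, 16), Pow(-12, -1))), -19) = Mul(Add(-49, Mul(Rational(-1, 16), Rational(-1, 12))), -19) = Mul(Add(-49, Rational(1, 192)), -19) = Mul(Rational(-9407, 192), -19) = Rational(178733, 192)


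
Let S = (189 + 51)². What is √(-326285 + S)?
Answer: I*√268685 ≈ 518.35*I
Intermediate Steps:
S = 57600 (S = 240² = 57600)
√(-326285 + S) = √(-326285 + 57600) = √(-268685) = I*√268685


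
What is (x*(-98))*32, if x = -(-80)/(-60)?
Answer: 12544/3 ≈ 4181.3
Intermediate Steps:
x = -4/3 (x = -(-80)*(-1)/60 = -1*4/3 = -4/3 ≈ -1.3333)
(x*(-98))*32 = -4/3*(-98)*32 = (392/3)*32 = 12544/3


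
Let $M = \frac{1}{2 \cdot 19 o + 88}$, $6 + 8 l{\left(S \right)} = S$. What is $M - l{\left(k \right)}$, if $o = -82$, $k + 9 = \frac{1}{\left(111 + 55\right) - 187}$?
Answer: $\frac{119585}{63588} \approx 1.8806$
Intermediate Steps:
$k = - \frac{190}{21}$ ($k = -9 + \frac{1}{\left(111 + 55\right) - 187} = -9 + \frac{1}{166 - 187} = -9 + \frac{1}{-21} = -9 - \frac{1}{21} = - \frac{190}{21} \approx -9.0476$)
$l{\left(S \right)} = - \frac{3}{4} + \frac{S}{8}$
$M = - \frac{1}{3028}$ ($M = \frac{1}{2 \cdot 19 \left(-82\right) + 88} = \frac{1}{38 \left(-82\right) + 88} = \frac{1}{-3116 + 88} = \frac{1}{-3028} = - \frac{1}{3028} \approx -0.00033025$)
$M - l{\left(k \right)} = - \frac{1}{3028} - \left(- \frac{3}{4} + \frac{1}{8} \left(- \frac{190}{21}\right)\right) = - \frac{1}{3028} - \left(- \frac{3}{4} - \frac{95}{84}\right) = - \frac{1}{3028} - - \frac{79}{42} = - \frac{1}{3028} + \frac{79}{42} = \frac{119585}{63588}$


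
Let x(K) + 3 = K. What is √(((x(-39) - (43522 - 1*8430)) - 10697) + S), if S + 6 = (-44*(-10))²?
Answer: √147763 ≈ 384.40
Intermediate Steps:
x(K) = -3 + K
S = 193594 (S = -6 + (-44*(-10))² = -6 + 440² = -6 + 193600 = 193594)
√(((x(-39) - (43522 - 1*8430)) - 10697) + S) = √((((-3 - 39) - (43522 - 1*8430)) - 10697) + 193594) = √(((-42 - (43522 - 8430)) - 10697) + 193594) = √(((-42 - 1*35092) - 10697) + 193594) = √(((-42 - 35092) - 10697) + 193594) = √((-35134 - 10697) + 193594) = √(-45831 + 193594) = √147763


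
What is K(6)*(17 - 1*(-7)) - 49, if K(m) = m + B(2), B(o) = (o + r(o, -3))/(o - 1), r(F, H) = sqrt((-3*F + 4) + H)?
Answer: 143 + 24*I*sqrt(5) ≈ 143.0 + 53.666*I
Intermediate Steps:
r(F, H) = sqrt(4 + H - 3*F) (r(F, H) = sqrt((4 - 3*F) + H) = sqrt(4 + H - 3*F))
B(o) = (o + sqrt(1 - 3*o))/(-1 + o) (B(o) = (o + sqrt(4 - 3 - 3*o))/(o - 1) = (o + sqrt(1 - 3*o))/(-1 + o))
K(m) = 2 + m + I*sqrt(5) (K(m) = m + (2 + sqrt(1 - 3*2))/(-1 + 2) = m + (2 + sqrt(1 - 6))/1 = m + 1*(2 + sqrt(-5)) = m + 1*(2 + I*sqrt(5)) = m + (2 + I*sqrt(5)) = 2 + m + I*sqrt(5))
K(6)*(17 - 1*(-7)) - 49 = (2 + 6 + I*sqrt(5))*(17 - 1*(-7)) - 49 = (8 + I*sqrt(5))*(17 + 7) - 49 = (8 + I*sqrt(5))*24 - 49 = (192 + 24*I*sqrt(5)) - 49 = 143 + 24*I*sqrt(5)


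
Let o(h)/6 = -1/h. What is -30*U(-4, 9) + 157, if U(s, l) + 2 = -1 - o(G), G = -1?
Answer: 427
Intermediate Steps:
o(h) = -6/h (o(h) = 6*(-1/h) = -6/h)
U(s, l) = -9 (U(s, l) = -2 + (-1 - (-6)/(-1)) = -2 + (-1 - (-6)*(-1)) = -2 + (-1 - 1*6) = -2 + (-1 - 6) = -2 - 7 = -9)
-30*U(-4, 9) + 157 = -30*(-9) + 157 = 270 + 157 = 427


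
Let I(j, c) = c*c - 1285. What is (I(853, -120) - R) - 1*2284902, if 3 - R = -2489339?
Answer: -4761129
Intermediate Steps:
R = 2489342 (R = 3 - 1*(-2489339) = 3 + 2489339 = 2489342)
I(j, c) = -1285 + c² (I(j, c) = c² - 1285 = -1285 + c²)
(I(853, -120) - R) - 1*2284902 = ((-1285 + (-120)²) - 1*2489342) - 1*2284902 = ((-1285 + 14400) - 2489342) - 2284902 = (13115 - 2489342) - 2284902 = -2476227 - 2284902 = -4761129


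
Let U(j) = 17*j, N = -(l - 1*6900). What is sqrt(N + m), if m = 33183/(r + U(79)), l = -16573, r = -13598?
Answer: 28*sqrt(499558735)/4085 ≈ 153.20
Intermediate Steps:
N = 23473 (N = -(-16573 - 1*6900) = -(-16573 - 6900) = -1*(-23473) = 23473)
m = -11061/4085 (m = 33183/(-13598 + 17*79) = 33183/(-13598 + 1343) = 33183/(-12255) = 33183*(-1/12255) = -11061/4085 ≈ -2.7077)
sqrt(N + m) = sqrt(23473 - 11061/4085) = sqrt(95876144/4085) = 28*sqrt(499558735)/4085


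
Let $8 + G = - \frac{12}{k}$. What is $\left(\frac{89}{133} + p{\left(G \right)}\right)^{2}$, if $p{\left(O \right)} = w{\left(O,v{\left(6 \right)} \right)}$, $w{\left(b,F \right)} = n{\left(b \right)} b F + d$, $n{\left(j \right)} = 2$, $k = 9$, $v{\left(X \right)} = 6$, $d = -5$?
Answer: $\frac{239382784}{17689} \approx 13533.0$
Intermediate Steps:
$w{\left(b,F \right)} = -5 + 2 F b$ ($w{\left(b,F \right)} = 2 b F - 5 = 2 F b - 5 = -5 + 2 F b$)
$G = - \frac{28}{3}$ ($G = -8 - \frac{12}{9} = -8 - \frac{4}{3} = - \frac{28}{3} \approx -9.3333$)
$p{\left(O \right)} = -5 + 12 O$ ($p{\left(O \right)} = -5 + 2 \cdot 6 O = -5 + 12 O$)
$\left(\frac{89}{133} + p{\left(G \right)}\right)^{2} = \left(\frac{89}{133} + \left(-5 + 12 \left(- \frac{28}{3}\right)\right)\right)^{2} = \left(89 \cdot \frac{1}{133} - 117\right)^{2} = \left(\frac{89}{133} - 117\right)^{2} = \left(- \frac{15472}{133}\right)^{2} = \frac{239382784}{17689}$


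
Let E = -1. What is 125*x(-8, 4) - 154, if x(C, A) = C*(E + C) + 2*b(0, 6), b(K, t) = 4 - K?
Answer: 9846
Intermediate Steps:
x(C, A) = 8 + C*(-1 + C) (x(C, A) = C*(-1 + C) + 2*(4 - 1*0) = C*(-1 + C) + 2*(4 + 0) = C*(-1 + C) + 2*4 = C*(-1 + C) + 8 = 8 + C*(-1 + C))
125*x(-8, 4) - 154 = 125*(8 + (-8)² - 1*(-8)) - 154 = 125*(8 + 64 + 8) - 154 = 125*80 - 154 = 10000 - 154 = 9846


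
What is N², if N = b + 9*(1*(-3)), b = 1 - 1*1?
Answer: 729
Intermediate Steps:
b = 0 (b = 1 - 1 = 0)
N = -27 (N = 0 + 9*(1*(-3)) = 0 + 9*(-3) = 0 - 27 = -27)
N² = (-27)² = 729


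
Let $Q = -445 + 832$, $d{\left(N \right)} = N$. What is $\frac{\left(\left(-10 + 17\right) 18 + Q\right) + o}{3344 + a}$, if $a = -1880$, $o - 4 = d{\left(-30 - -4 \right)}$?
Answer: $\frac{491}{1464} \approx 0.33538$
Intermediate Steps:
$o = -22$ ($o = 4 - 26 = -22$)
$Q = 387$
$\frac{\left(\left(-10 + 17\right) 18 + Q\right) + o}{3344 + a} = \frac{\left(\left(-10 + 17\right) 18 + 387\right) - 22}{3344 - 1880} = \frac{\left(7 \cdot 18 + 387\right) - 22}{1464} = \left(\left(126 + 387\right) - 22\right) \frac{1}{1464} = \left(513 - 22\right) \frac{1}{1464} = 491 \cdot \frac{1}{1464} = \frac{491}{1464}$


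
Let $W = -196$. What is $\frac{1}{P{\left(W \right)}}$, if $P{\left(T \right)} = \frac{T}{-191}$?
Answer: $\frac{191}{196} \approx 0.97449$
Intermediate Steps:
$P{\left(T \right)} = - \frac{T}{191}$ ($P{\left(T \right)} = T \left(- \frac{1}{191}\right) = - \frac{T}{191}$)
$\frac{1}{P{\left(W \right)}} = \frac{1}{\left(- \frac{1}{191}\right) \left(-196\right)} = \frac{1}{\frac{196}{191}} = \frac{191}{196}$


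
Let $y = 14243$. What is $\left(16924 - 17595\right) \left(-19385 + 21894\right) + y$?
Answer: $-1669296$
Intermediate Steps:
$\left(16924 - 17595\right) \left(-19385 + 21894\right) + y = \left(16924 - 17595\right) \left(-19385 + 21894\right) + 14243 = \left(-671\right) 2509 + 14243 = -1683539 + 14243 = -1669296$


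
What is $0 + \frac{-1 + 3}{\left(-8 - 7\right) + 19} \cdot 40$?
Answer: $20$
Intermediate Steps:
$0 + \frac{-1 + 3}{\left(-8 - 7\right) + 19} \cdot 40 = 0 + \frac{2}{-15 + 19} \cdot 40 = 0 + \frac{2}{4} \cdot 40 = 0 + 2 \cdot \frac{1}{4} \cdot 40 = 0 + \frac{1}{2} \cdot 40 = 0 + 20 = 20$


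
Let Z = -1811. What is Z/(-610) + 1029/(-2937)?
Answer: 1563739/597190 ≈ 2.6185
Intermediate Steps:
Z/(-610) + 1029/(-2937) = -1811/(-610) + 1029/(-2937) = -1811*(-1/610) + 1029*(-1/2937) = 1811/610 - 343/979 = 1563739/597190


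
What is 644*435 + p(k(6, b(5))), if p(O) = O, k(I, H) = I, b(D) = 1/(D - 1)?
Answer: 280146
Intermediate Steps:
b(D) = 1/(-1 + D)
644*435 + p(k(6, b(5))) = 644*435 + 6 = 280140 + 6 = 280146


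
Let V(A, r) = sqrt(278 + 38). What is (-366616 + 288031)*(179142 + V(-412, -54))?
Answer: -14077874070 - 157170*sqrt(79) ≈ -1.4079e+10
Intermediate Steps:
V(A, r) = 2*sqrt(79) (V(A, r) = sqrt(316) = 2*sqrt(79))
(-366616 + 288031)*(179142 + V(-412, -54)) = (-366616 + 288031)*(179142 + 2*sqrt(79)) = -78585*(179142 + 2*sqrt(79)) = -14077874070 - 157170*sqrt(79)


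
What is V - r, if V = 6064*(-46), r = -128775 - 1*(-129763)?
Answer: -279932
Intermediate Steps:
r = 988 (r = -128775 + 129763 = 988)
V = -278944
V - r = -278944 - 1*988 = -278944 - 988 = -279932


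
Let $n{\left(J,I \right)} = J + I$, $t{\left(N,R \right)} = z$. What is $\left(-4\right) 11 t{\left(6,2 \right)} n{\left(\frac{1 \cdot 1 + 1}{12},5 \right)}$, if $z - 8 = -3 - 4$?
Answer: $- \frac{682}{3} \approx -227.33$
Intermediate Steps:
$z = 1$ ($z = 8 - 7 = 1$)
$t{\left(N,R \right)} = 1$
$n{\left(J,I \right)} = I + J$
$\left(-4\right) 11 t{\left(6,2 \right)} n{\left(\frac{1 \cdot 1 + 1}{12},5 \right)} = \left(-4\right) 11 \cdot 1 \left(5 + \frac{1 \cdot 1 + 1}{12}\right) = \left(-44\right) 1 \left(5 + \left(1 + 1\right) \frac{1}{12}\right) = - 44 \left(5 + 2 \cdot \frac{1}{12}\right) = - 44 \left(5 + \frac{1}{6}\right) = \left(-44\right) \frac{31}{6} = - \frac{682}{3}$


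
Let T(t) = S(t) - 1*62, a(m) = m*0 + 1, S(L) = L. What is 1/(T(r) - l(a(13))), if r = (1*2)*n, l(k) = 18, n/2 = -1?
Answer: -1/84 ≈ -0.011905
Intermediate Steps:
a(m) = 1 (a(m) = 0 + 1 = 1)
n = -2 (n = 2*(-1) = -2)
r = -4 (r = (1*2)*(-2) = 2*(-2) = -4)
T(t) = -62 + t (T(t) = t - 1*62 = t - 62 = -62 + t)
1/(T(r) - l(a(13))) = 1/((-62 - 4) - 1*18) = 1/(-66 - 18) = 1/(-84) = -1/84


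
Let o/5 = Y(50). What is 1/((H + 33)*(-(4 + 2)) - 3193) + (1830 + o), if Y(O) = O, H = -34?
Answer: 6628959/3187 ≈ 2080.0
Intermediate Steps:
o = 250 (o = 5*50 = 250)
1/((H + 33)*(-(4 + 2)) - 3193) + (1830 + o) = 1/((-34 + 33)*(-(4 + 2)) - 3193) + (1830 + 250) = 1/(-(-1)*6 - 3193) + 2080 = 1/(-1*(-6) - 3193) + 2080 = 1/(6 - 3193) + 2080 = 1/(-3187) + 2080 = -1/3187 + 2080 = 6628959/3187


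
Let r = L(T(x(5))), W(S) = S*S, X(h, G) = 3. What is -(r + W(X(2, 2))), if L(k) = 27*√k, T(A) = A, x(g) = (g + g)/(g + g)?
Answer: -36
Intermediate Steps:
W(S) = S²
x(g) = 1 (x(g) = (2*g)/((2*g)) = (2*g)*(1/(2*g)) = 1)
r = 27 (r = 27*√1 = 27*1 = 27)
-(r + W(X(2, 2))) = -(27 + 3²) = -(27 + 9) = -1*36 = -36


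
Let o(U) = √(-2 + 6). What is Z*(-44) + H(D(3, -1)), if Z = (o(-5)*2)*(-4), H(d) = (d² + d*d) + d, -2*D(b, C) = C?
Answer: 705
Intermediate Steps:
D(b, C) = -C/2
o(U) = 2 (o(U) = √4 = 2)
H(d) = d + 2*d² (H(d) = (d² + d²) + d = 2*d² + d = d + 2*d²)
Z = -16 (Z = (2*2)*(-4) = 4*(-4) = -16)
Z*(-44) + H(D(3, -1)) = -16*(-44) + (-½*(-1))*(1 + 2*(-½*(-1))) = 704 + (1 + 2*(½))/2 = 704 + (1 + 1)/2 = 704 + (½)*2 = 704 + 1 = 705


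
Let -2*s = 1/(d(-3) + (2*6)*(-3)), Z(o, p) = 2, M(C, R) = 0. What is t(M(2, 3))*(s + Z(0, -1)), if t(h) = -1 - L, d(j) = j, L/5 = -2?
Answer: 471/26 ≈ 18.115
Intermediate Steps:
L = -10 (L = 5*(-2) = -10)
t(h) = 9 (t(h) = -1 - 1*(-10) = -1 + 10 = 9)
s = 1/78 (s = -1/(2*(-3 + (2*6)*(-3))) = -1/(2*(-3 + 12*(-3))) = -1/(2*(-3 - 36)) = -½/(-39) = -½*(-1/39) = 1/78 ≈ 0.012821)
t(M(2, 3))*(s + Z(0, -1)) = 9*(1/78 + 2) = 9*(157/78) = 471/26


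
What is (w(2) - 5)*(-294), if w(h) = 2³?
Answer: -882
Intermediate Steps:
w(h) = 8
(w(2) - 5)*(-294) = (8 - 5)*(-294) = 3*(-294) = -882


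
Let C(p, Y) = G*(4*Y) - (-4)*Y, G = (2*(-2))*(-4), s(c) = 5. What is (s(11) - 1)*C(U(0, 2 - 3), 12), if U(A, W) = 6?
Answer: 3264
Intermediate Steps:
G = 16 (G = -4*(-4) = 16)
C(p, Y) = 68*Y (C(p, Y) = 16*(4*Y) - (-4)*Y = 64*Y + 4*Y = 68*Y)
(s(11) - 1)*C(U(0, 2 - 3), 12) = (5 - 1)*(68*12) = 4*816 = 3264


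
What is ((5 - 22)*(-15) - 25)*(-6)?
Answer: -1380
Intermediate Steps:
((5 - 22)*(-15) - 25)*(-6) = (-17*(-15) - 25)*(-6) = (255 - 25)*(-6) = 230*(-6) = -1380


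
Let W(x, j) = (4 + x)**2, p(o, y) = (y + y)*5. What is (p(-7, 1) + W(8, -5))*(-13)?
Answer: -2002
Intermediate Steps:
p(o, y) = 10*y (p(o, y) = (2*y)*5 = 10*y)
(p(-7, 1) + W(8, -5))*(-13) = (10*1 + (4 + 8)**2)*(-13) = (10 + 12**2)*(-13) = (10 + 144)*(-13) = 154*(-13) = -2002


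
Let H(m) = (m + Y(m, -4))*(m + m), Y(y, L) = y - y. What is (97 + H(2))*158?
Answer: 16590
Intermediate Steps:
Y(y, L) = 0
H(m) = 2*m**2 (H(m) = (m + 0)*(m + m) = m*(2*m) = 2*m**2)
(97 + H(2))*158 = (97 + 2*2**2)*158 = (97 + 2*4)*158 = (97 + 8)*158 = 105*158 = 16590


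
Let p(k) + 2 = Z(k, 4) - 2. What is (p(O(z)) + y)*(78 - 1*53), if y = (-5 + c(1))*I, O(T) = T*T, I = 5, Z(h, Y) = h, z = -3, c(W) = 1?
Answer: -375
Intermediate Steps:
O(T) = T²
y = -20 (y = (-5 + 1)*5 = -4*5 = -20)
p(k) = -4 + k (p(k) = -2 + (k - 2) = -2 + (-2 + k) = -4 + k)
(p(O(z)) + y)*(78 - 1*53) = ((-4 + (-3)²) - 20)*(78 - 1*53) = ((-4 + 9) - 20)*(78 - 53) = (5 - 20)*25 = -15*25 = -375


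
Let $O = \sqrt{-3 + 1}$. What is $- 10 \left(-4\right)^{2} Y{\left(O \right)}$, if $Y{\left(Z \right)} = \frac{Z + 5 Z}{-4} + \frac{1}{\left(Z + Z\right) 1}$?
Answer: $280 i \sqrt{2} \approx 395.98 i$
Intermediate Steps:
$O = i \sqrt{2}$ ($O = \sqrt{-2} = i \sqrt{2} \approx 1.4142 i$)
$Y{\left(Z \right)} = \frac{1}{2 Z} - \frac{3 Z}{2}$ ($Y{\left(Z \right)} = 6 Z \left(- \frac{1}{4}\right) + \frac{1}{2 Z} 1 = - \frac{3 Z}{2} + \frac{1}{2 Z} 1 = - \frac{3 Z}{2} + \frac{1}{2 Z} = \frac{1}{2 Z} - \frac{3 Z}{2}$)
$- 10 \left(-4\right)^{2} Y{\left(O \right)} = - 10 \left(-4\right)^{2} \frac{1 - 3 \left(i \sqrt{2}\right)^{2}}{2 i \sqrt{2}} = \left(-10\right) 16 \frac{- \frac{i \sqrt{2}}{2} \left(1 - -6\right)}{2} = - 160 \frac{- \frac{i \sqrt{2}}{2} \left(1 + 6\right)}{2} = - 160 \cdot \frac{1}{2} \left(- \frac{i \sqrt{2}}{2}\right) 7 = - 160 \left(- \frac{7 i \sqrt{2}}{4}\right) = 280 i \sqrt{2}$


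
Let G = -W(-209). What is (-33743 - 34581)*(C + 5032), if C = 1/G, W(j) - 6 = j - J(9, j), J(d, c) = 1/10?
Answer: -698271416648/2031 ≈ -3.4381e+8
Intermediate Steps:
J(d, c) = 1/10
W(j) = 59/10 + j (W(j) = 6 + (j - 1*1/10) = 6 + (j - 1/10) = 6 + (-1/10 + j) = 59/10 + j)
G = 2031/10 (G = -(59/10 - 209) = -1*(-2031/10) = 2031/10 ≈ 203.10)
C = 10/2031 (C = 1/(2031/10) = 10/2031 ≈ 0.0049237)
(-33743 - 34581)*(C + 5032) = (-33743 - 34581)*(10/2031 + 5032) = -68324*10220002/2031 = -698271416648/2031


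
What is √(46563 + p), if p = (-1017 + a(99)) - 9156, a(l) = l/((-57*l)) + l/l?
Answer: √118234302/57 ≈ 190.76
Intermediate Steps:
a(l) = 56/57 (a(l) = l*(-1/(57*l)) + 1 = -1/57 + 1 = 56/57)
p = -579805/57 (p = (-1017 + 56/57) - 9156 = -57913/57 - 9156 = -579805/57 ≈ -10172.)
√(46563 + p) = √(46563 - 579805/57) = √(2074286/57) = √118234302/57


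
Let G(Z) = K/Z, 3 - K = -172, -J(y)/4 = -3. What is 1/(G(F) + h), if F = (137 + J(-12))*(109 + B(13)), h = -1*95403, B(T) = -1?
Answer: -16092/1535224901 ≈ -1.0482e-5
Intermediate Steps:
J(y) = 12 (J(y) = -4*(-3) = 12)
h = -95403
K = 175 (K = 3 - 1*(-172) = 3 + 172 = 175)
F = 16092 (F = (137 + 12)*(109 - 1) = 149*108 = 16092)
G(Z) = 175/Z
1/(G(F) + h) = 1/(175/16092 - 95403) = 1/(-1535224901/16092) = -16092/1535224901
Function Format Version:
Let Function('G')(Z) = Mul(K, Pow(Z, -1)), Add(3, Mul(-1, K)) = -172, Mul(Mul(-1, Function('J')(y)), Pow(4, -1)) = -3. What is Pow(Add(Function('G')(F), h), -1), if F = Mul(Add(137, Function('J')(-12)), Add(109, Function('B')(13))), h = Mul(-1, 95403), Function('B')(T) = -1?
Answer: Rational(-16092, 1535224901) ≈ -1.0482e-5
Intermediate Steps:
Function('J')(y) = 12 (Function('J')(y) = Mul(-4, -3) = 12)
h = -95403
K = 175 (K = Add(3, Mul(-1, -172)) = Add(3, 172) = 175)
F = 16092 (F = Mul(Add(137, 12), Add(109, -1)) = Mul(149, 108) = 16092)
Function('G')(Z) = Mul(175, Pow(Z, -1))
Pow(Add(Function('G')(F), h), -1) = Pow(Add(Mul(175, Pow(16092, -1)), -95403), -1) = Pow(Add(Mul(175, Rational(1, 16092)), -95403), -1) = Pow(Add(Rational(175, 16092), -95403), -1) = Pow(Rational(-1535224901, 16092), -1) = Rational(-16092, 1535224901)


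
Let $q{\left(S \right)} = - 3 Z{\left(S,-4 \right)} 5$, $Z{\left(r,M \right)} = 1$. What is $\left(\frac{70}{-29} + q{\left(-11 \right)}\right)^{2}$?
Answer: $\frac{255025}{841} \approx 303.24$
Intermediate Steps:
$q{\left(S \right)} = -15$ ($q{\left(S \right)} = \left(-3\right) 1 \cdot 5 = \left(-3\right) 5 = -15$)
$\left(\frac{70}{-29} + q{\left(-11 \right)}\right)^{2} = \left(\frac{70}{-29} - 15\right)^{2} = \left(70 \left(- \frac{1}{29}\right) - 15\right)^{2} = \left(- \frac{70}{29} - 15\right)^{2} = \left(- \frac{505}{29}\right)^{2} = \frac{255025}{841}$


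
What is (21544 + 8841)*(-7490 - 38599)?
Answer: -1400414265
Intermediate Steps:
(21544 + 8841)*(-7490 - 38599) = 30385*(-46089) = -1400414265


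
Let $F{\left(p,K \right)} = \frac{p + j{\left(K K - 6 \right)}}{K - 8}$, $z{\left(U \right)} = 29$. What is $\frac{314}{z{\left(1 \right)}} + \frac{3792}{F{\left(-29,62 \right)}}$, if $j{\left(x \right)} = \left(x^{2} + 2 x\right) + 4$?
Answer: $\frac{4633637302}{427398955} \approx 10.841$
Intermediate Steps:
$j{\left(x \right)} = 4 + x^{2} + 2 x$
$F{\left(p,K \right)} = \frac{-8 + p + \left(-6 + K^{2}\right)^{2} + 2 K^{2}}{-8 + K}$ ($F{\left(p,K \right)} = \frac{p + \left(4 + \left(K K - 6\right)^{2} + 2 \left(K K - 6\right)\right)}{K - 8} = \frac{p + \left(4 + \left(K^{2} - 6\right)^{2} + 2 \left(K^{2} - 6\right)\right)}{-8 + K} = \frac{p + \left(4 + \left(-6 + K^{2}\right)^{2} + 2 \left(-6 + K^{2}\right)\right)}{-8 + K} = \frac{p + \left(4 + \left(-6 + K^{2}\right)^{2} + \left(-12 + 2 K^{2}\right)\right)}{-8 + K} = \frac{p + \left(-8 + \left(-6 + K^{2}\right)^{2} + 2 K^{2}\right)}{-8 + K} = \frac{-8 + p + \left(-6 + K^{2}\right)^{2} + 2 K^{2}}{-8 + K}$)
$\frac{314}{z{\left(1 \right)}} + \frac{3792}{F{\left(-29,62 \right)}} = \frac{314}{29} + \frac{3792}{\frac{1}{-8 + 62} \left(28 - 29 + 62^{4} - 10 \cdot 62^{2}\right)} = 314 \cdot \frac{1}{29} + \frac{3792}{\frac{1}{54} \left(28 - 29 + 14776336 - 38440\right)} = \frac{314}{29} + \frac{3792}{\frac{1}{54} \left(28 - 29 + 14776336 - 38440\right)} = \frac{314}{29} + \frac{3792}{\frac{1}{54} \cdot 14737895} = \frac{314}{29} + \frac{3792}{\frac{14737895}{54}} = \frac{314}{29} + 3792 \cdot \frac{54}{14737895} = \frac{314}{29} + \frac{204768}{14737895} = \frac{4633637302}{427398955}$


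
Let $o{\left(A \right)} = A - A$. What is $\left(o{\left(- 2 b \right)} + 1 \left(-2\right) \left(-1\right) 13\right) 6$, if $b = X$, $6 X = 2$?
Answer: $156$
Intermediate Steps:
$X = \frac{1}{3}$ ($X = \frac{1}{6} \cdot 2 = \frac{1}{3} \approx 0.33333$)
$b = \frac{1}{3} \approx 0.33333$
$o{\left(A \right)} = 0$
$\left(o{\left(- 2 b \right)} + 1 \left(-2\right) \left(-1\right) 13\right) 6 = \left(0 + 1 \left(-2\right) \left(-1\right) 13\right) 6 = \left(0 + \left(-2\right) \left(-1\right) 13\right) 6 = \left(0 + 2 \cdot 13\right) 6 = \left(0 + 26\right) 6 = 26 \cdot 6 = 156$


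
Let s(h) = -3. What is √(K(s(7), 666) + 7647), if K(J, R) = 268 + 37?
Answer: 4*√497 ≈ 89.174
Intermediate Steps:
K(J, R) = 305
√(K(s(7), 666) + 7647) = √(305 + 7647) = √7952 = 4*√497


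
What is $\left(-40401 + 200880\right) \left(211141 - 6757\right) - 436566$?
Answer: $32798903370$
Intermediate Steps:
$\left(-40401 + 200880\right) \left(211141 - 6757\right) - 436566 = 160479 \cdot 204384 - 436566 = 32799339936 - 436566 = 32798903370$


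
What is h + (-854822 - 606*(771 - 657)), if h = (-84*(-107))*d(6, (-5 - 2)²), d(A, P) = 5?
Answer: -878966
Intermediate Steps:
h = 44940 (h = -84*(-107)*5 = 8988*5 = 44940)
h + (-854822 - 606*(771 - 657)) = 44940 + (-854822 - 606*(771 - 657)) = 44940 + (-854822 - 606*114) = 44940 + (-854822 - 1*69084) = 44940 + (-854822 - 69084) = 44940 - 923906 = -878966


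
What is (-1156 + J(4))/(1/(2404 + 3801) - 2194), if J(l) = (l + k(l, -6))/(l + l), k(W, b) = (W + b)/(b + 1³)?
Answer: 9559423/18151692 ≈ 0.52664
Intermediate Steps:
k(W, b) = (W + b)/(1 + b) (k(W, b) = (W + b)/(b + 1) = (W + b)/(1 + b))
J(l) = (6/5 + 4*l/5)/(2*l) (J(l) = (l + (l - 6)/(1 - 6))/(l + l) = (l + (-6 + l)/(-5))/((2*l)) = (l - (-6 + l)/5)*(1/(2*l)) = (l + (6/5 - l/5))*(1/(2*l)) = (6/5 + 4*l/5)*(1/(2*l)) = (6/5 + 4*l/5)/(2*l))
(-1156 + J(4))/(1/(2404 + 3801) - 2194) = (-1156 + (⅕)*(3 + 2*4)/4)/(1/(2404 + 3801) - 2194) = (-1156 + (⅕)*(¼)*(3 + 8))/(1/6205 - 2194) = (-1156 + (⅕)*(¼)*11)/(1/6205 - 2194) = (-1156 + 11/20)/(-13613769/6205) = -23109/20*(-6205/13613769) = 9559423/18151692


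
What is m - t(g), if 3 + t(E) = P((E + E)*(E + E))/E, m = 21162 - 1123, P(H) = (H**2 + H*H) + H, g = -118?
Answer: 52597538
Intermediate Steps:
P(H) = H + 2*H**2 (P(H) = (H**2 + H**2) + H = 2*H**2 + H = H + 2*H**2)
m = 20039
t(E) = -3 + 4*E*(1 + 8*E**2) (t(E) = -3 + (((E + E)*(E + E))*(1 + 2*((E + E)*(E + E))))/E = -3 + (((2*E)*(2*E))*(1 + 2*((2*E)*(2*E))))/E = -3 + ((4*E**2)*(1 + 2*(4*E**2)))/E = -3 + ((4*E**2)*(1 + 8*E**2))/E = -3 + (4*E**2*(1 + 8*E**2))/E = -3 + 4*E*(1 + 8*E**2))
m - t(g) = 20039 - (-3 + 4*(-118) + 32*(-118)**3) = 20039 - (-3 - 472 + 32*(-1643032)) = 20039 - (-3 - 472 - 52577024) = 20039 - 1*(-52577499) = 20039 + 52577499 = 52597538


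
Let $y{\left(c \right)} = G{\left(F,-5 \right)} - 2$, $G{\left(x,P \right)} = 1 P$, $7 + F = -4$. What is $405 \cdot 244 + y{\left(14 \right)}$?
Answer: $98813$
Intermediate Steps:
$F = -11$ ($F = -7 - 4 = -11$)
$G{\left(x,P \right)} = P$
$y{\left(c \right)} = -7$ ($y{\left(c \right)} = -5 - 2 = -7$)
$405 \cdot 244 + y{\left(14 \right)} = 405 \cdot 244 - 7 = 98820 - 7 = 98813$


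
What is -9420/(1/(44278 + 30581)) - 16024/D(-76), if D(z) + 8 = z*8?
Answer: -54298225057/77 ≈ -7.0517e+8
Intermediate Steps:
D(z) = -8 + 8*z (D(z) = -8 + z*8 = -8 + 8*z)
-9420/(1/(44278 + 30581)) - 16024/D(-76) = -9420/(1/(44278 + 30581)) - 16024/(-8 + 8*(-76)) = -9420/(1/74859) - 16024/(-8 - 608) = -9420/1/74859 - 16024/(-616) = -9420*74859 - 16024*(-1/616) = -705171780 + 2003/77 = -54298225057/77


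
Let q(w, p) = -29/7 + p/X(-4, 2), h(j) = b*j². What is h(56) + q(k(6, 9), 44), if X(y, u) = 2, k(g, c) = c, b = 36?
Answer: 790397/7 ≈ 1.1291e+5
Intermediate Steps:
h(j) = 36*j²
q(w, p) = -29/7 + p/2
h(56) + q(k(6, 9), 44) = 36*56² + (-29/7 + (½)*44) = 36*3136 + (-29/7 + 22) = 112896 + 125/7 = 790397/7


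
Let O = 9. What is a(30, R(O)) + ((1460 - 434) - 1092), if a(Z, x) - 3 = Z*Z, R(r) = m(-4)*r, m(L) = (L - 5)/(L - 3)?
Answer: 837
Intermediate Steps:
m(L) = (-5 + L)/(-3 + L)
R(r) = 9*r/7 (R(r) = ((-5 - 4)/(-3 - 4))*r = (-9/(-7))*r = (-1/7*(-9))*r = 9*r/7)
a(Z, x) = 3 + Z**2 (a(Z, x) = 3 + Z*Z = 3 + Z**2)
a(30, R(O)) + ((1460 - 434) - 1092) = (3 + 30**2) + ((1460 - 434) - 1092) = (3 + 900) + (1026 - 1092) = 903 - 66 = 837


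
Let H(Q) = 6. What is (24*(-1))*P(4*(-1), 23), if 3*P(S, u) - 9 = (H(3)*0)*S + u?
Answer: -256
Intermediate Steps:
P(S, u) = 3 + u/3 (P(S, u) = 3 + ((6*0)*S + u)/3 = 3 + (0*S + u)/3 = 3 + (0 + u)/3 = 3 + u/3)
(24*(-1))*P(4*(-1), 23) = (24*(-1))*(3 + (⅓)*23) = -24*(3 + 23/3) = -24*32/3 = -256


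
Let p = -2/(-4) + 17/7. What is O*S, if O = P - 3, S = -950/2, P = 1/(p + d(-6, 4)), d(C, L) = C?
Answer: 67925/43 ≈ 1579.7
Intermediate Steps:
p = 41/14 (p = -2*(-¼) + 17*(⅐) = ½ + 17/7 = 41/14 ≈ 2.9286)
P = -14/43 (P = 1/(41/14 - 6) = 1/(-43/14) = -14/43 ≈ -0.32558)
S = -475 (S = -950*½ = -475)
O = -143/43 (O = -14/43 - 3 = -143/43 ≈ -3.3256)
O*S = -143/43*(-475) = 67925/43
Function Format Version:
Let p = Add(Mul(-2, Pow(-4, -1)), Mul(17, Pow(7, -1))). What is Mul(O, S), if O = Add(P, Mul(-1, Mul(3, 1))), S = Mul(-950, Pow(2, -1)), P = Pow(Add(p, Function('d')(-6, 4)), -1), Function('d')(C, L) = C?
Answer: Rational(67925, 43) ≈ 1579.7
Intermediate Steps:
p = Rational(41, 14) (p = Add(Mul(-2, Rational(-1, 4)), Mul(17, Rational(1, 7))) = Add(Rational(1, 2), Rational(17, 7)) = Rational(41, 14) ≈ 2.9286)
P = Rational(-14, 43) (P = Pow(Add(Rational(41, 14), -6), -1) = Pow(Rational(-43, 14), -1) = Rational(-14, 43) ≈ -0.32558)
S = -475 (S = Mul(-950, Rational(1, 2)) = -475)
O = Rational(-143, 43) (O = Add(Rational(-14, 43), Mul(-1, Mul(3, 1))) = Add(Rational(-14, 43), Mul(-1, 3)) = Add(Rational(-14, 43), -3) = Rational(-143, 43) ≈ -3.3256)
Mul(O, S) = Mul(Rational(-143, 43), -475) = Rational(67925, 43)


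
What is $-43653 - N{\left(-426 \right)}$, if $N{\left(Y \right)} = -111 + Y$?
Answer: $-43116$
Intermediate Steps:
$-43653 - N{\left(-426 \right)} = -43653 - \left(-111 - 426\right) = -43653 - -537 = -43653 + 537 = -43116$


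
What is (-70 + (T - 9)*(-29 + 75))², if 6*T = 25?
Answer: 769129/9 ≈ 85459.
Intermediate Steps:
T = 25/6 (T = (⅙)*25 = 25/6 ≈ 4.1667)
(-70 + (T - 9)*(-29 + 75))² = (-70 + (25/6 - 9)*(-29 + 75))² = (-70 - 29/6*46)² = (-70 - 667/3)² = (-877/3)² = 769129/9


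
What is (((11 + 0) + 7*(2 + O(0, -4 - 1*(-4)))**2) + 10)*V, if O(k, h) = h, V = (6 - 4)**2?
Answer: 196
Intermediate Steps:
V = 4 (V = 2**2 = 4)
(((11 + 0) + 7*(2 + O(0, -4 - 1*(-4)))**2) + 10)*V = (((11 + 0) + 7*(2 + (-4 - 1*(-4)))**2) + 10)*4 = ((11 + 7*(2 + (-4 + 4))**2) + 10)*4 = ((11 + 7*(2 + 0)**2) + 10)*4 = ((11 + 7*2**2) + 10)*4 = ((11 + 7*4) + 10)*4 = ((11 + 28) + 10)*4 = (39 + 10)*4 = 49*4 = 196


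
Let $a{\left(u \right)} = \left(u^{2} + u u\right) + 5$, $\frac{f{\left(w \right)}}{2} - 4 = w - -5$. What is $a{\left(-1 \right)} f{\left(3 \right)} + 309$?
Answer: $477$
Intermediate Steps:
$f{\left(w \right)} = 18 + 2 w$ ($f{\left(w \right)} = 8 + 2 \left(w - -5\right) = 8 + 2 \left(w + 5\right) = 8 + 2 \left(5 + w\right) = 8 + \left(10 + 2 w\right) = 18 + 2 w$)
$a{\left(u \right)} = 5 + 2 u^{2}$ ($a{\left(u \right)} = \left(u^{2} + u^{2}\right) + 5 = 2 u^{2} + 5 = 5 + 2 u^{2}$)
$a{\left(-1 \right)} f{\left(3 \right)} + 309 = \left(5 + 2 \left(-1\right)^{2}\right) \left(18 + 2 \cdot 3\right) + 309 = \left(5 + 2 \cdot 1\right) \left(18 + 6\right) + 309 = \left(5 + 2\right) 24 + 309 = 7 \cdot 24 + 309 = 168 + 309 = 477$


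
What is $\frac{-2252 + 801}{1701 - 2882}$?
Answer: $\frac{1451}{1181} \approx 1.2286$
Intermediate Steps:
$\frac{-2252 + 801}{1701 - 2882} = - \frac{1451}{-1181} = \left(-1451\right) \left(- \frac{1}{1181}\right) = \frac{1451}{1181}$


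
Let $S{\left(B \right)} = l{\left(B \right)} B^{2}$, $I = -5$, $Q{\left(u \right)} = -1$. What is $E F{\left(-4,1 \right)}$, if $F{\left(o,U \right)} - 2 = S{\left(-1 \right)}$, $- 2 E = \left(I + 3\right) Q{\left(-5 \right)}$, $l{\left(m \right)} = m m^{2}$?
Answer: $-1$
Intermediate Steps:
$l{\left(m \right)} = m^{3}$
$S{\left(B \right)} = B^{5}$ ($S{\left(B \right)} = B^{3} B^{2} = B^{5}$)
$E = -1$ ($E = - \frac{\left(-5 + 3\right) \left(-1\right)}{2} = - \frac{\left(-2\right) \left(-1\right)}{2} = \left(- \frac{1}{2}\right) 2 = -1$)
$F{\left(o,U \right)} = 1$ ($F{\left(o,U \right)} = 2 + \left(-1\right)^{5} = 2 - 1 = 1$)
$E F{\left(-4,1 \right)} = \left(-1\right) 1 = -1$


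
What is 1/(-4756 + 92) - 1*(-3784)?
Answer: 17648575/4664 ≈ 3784.0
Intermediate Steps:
1/(-4756 + 92) - 1*(-3784) = 1/(-4664) + 3784 = -1/4664 + 3784 = 17648575/4664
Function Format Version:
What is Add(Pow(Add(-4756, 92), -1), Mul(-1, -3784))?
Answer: Rational(17648575, 4664) ≈ 3784.0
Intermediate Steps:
Add(Pow(Add(-4756, 92), -1), Mul(-1, -3784)) = Add(Pow(-4664, -1), 3784) = Add(Rational(-1, 4664), 3784) = Rational(17648575, 4664)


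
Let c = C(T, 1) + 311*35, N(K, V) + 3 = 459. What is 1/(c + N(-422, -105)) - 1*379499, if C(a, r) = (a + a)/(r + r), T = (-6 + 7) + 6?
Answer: -4306554651/11348 ≈ -3.7950e+5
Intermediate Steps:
N(K, V) = 456 (N(K, V) = -3 + 459 = 456)
T = 7 (T = 1 + 6 = 7)
C(a, r) = a/r (C(a, r) = (2*a)/((2*r)) = (2*a)*(1/(2*r)) = a/r)
c = 10892 (c = 7/1 + 311*35 = 7*1 + 10885 = 7 + 10885 = 10892)
1/(c + N(-422, -105)) - 1*379499 = 1/(10892 + 456) - 1*379499 = 1/11348 - 379499 = -4306554651/11348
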